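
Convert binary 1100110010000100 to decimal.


1100110010000100 in decimal = 52356

52356


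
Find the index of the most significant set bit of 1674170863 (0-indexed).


0b1100011110010011101000111101111. Highest set bit at position 30

30


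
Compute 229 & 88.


0b11100101 & 0b1011000 = 0b1000000 = 64

64


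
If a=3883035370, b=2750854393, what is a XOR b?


3883035370 ^ 2750854393 = 1149558291

1149558291


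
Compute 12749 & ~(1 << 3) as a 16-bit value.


12749 & ~(1 << 3) = 12741

12741


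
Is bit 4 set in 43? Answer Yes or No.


0b101011, bit 4 = 0. No

No


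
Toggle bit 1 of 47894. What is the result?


47894 ^ (1 << 1) = 47894 ^ 2 = 47892

47892


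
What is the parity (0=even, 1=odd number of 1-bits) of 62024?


0b1111001001001000 has 7 ones => parity 1

1


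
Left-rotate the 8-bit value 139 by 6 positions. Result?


Rotate 0b10001011 left by 6 (8-bit) = 0b11100010 = 226

226


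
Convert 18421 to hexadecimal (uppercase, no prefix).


18421 = 47F5 hex

47F5


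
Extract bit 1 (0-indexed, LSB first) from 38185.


0b1001010100101001, position 1 = 0

0


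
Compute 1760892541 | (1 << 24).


1760892541 | (1 << 24) = 1760892541 | 16777216 = 1777669757

1777669757


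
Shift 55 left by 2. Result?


0b110111 << 2 = 0b11011100 = 220

220


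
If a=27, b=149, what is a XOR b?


27 ^ 149 = 142

142


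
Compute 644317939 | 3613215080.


0b100110011001111000001011110011 | 0b11010111010111010100100101101000 = 0b11110111011111111100101111111011 = 4152347643

4152347643


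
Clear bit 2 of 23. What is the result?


23 & ~(1 << 2) = 19

19


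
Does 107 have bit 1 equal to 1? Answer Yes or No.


0b1101011, bit 1 = 1. Yes

Yes


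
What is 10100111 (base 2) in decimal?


10100111 in decimal = 167

167


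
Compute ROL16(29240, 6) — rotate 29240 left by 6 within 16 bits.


Rotate 0b111001000111000 left by 6 (16-bit) = 0b1000111000011100 = 36380

36380


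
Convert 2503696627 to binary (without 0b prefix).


2503696627 = 10010101001110110110000011110011 in binary

10010101001110110110000011110011


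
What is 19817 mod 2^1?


19817 & 1 = 1

1


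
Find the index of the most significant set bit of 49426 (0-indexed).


0b1100000100010010. Highest set bit at position 15

15


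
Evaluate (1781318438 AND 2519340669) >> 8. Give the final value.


Step 1: 1781318438 & 2519340669 = 36176420
Step 2: 36176420 >> 8 = 141314

141314


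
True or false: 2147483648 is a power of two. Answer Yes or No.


0b10000000000000000000000000000000. Only one bit set => Yes

Yes


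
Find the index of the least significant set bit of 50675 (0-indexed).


0b1100010111110011. Lowest set bit at position 0

0


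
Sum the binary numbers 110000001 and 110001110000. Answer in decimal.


110000001 + 110001110000 = 110111110001 = 3569

3569


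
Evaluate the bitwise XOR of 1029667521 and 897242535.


0b111101010111110111101011000001 ^ 0b110101011110101101010110100111 = 0b1000001001011010111101100110 = 136687462

136687462


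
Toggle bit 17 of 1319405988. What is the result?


1319405988 ^ (1 << 17) = 1319405988 ^ 131072 = 1319537060

1319537060


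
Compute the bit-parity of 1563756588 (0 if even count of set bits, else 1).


0b1011101001101010000100000101100 has 13 ones => parity 1

1


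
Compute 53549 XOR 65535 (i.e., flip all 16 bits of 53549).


53549 ^ 65535 = 11986

11986


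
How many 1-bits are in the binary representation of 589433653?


0b100011001000100000101100110101 has 12 set bits

12


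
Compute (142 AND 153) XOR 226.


Step 1: 142 & 153 = 136
Step 2: 136 ^ 226 = 106

106


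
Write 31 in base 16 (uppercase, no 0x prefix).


31 = 1F hex

1F


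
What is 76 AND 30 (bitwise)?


0b1001100 & 0b11110 = 0b1100 = 12

12


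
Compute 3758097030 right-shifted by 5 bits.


0b11100000000000000000001010000110 >> 5 = 0b111000000000000000000010100 = 117440532

117440532


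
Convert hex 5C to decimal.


5C hex = 92 decimal

92


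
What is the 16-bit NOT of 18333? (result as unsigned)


~0b100011110011101 = 0b1011100001100010 = 47202 (16-bit unsigned)

47202


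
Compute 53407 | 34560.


0b1101000010011111 | 0b1000011100000000 = 0b1101011110011111 = 55199

55199


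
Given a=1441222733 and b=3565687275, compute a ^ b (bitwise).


1441222733 ^ 3565687275 = 2171552166

2171552166


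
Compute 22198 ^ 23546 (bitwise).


0b101011010110110 ^ 0b101101111111010 = 0b110101001100 = 3404

3404


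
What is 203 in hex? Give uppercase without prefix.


203 = CB hex

CB


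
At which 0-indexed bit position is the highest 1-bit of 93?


0b1011101. Highest set bit at position 6

6


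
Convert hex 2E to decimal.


2E hex = 46 decimal

46


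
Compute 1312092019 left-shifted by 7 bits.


0b1001110001101001110111101110011 << 7 = 0b10011100011010011101111011100110000000 = 167947778432

167947778432


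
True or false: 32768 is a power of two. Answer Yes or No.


0b1000000000000000. Only one bit set => Yes

Yes


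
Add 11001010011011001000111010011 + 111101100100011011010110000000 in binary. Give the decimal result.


11001010011011001000111010011 + 111101100100011011010110000000 = 1010110110111110100011101010011 = 1457473363

1457473363


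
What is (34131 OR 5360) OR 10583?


Step 1: 34131 | 5360 = 38387
Step 2: 38387 | 10583 = 48631

48631


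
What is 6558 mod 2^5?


6558 & 31 = 30

30


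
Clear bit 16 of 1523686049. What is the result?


1523686049 & ~(1 << 16) = 1523620513

1523620513


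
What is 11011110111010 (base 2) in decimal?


11011110111010 in decimal = 14266

14266


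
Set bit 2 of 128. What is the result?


128 | (1 << 2) = 128 | 4 = 132

132


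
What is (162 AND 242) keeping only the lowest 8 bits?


Step 1: 162 & 242 = 162
Step 2: 162 & 255 = 162

162


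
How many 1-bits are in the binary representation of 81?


0b1010001 has 3 set bits

3


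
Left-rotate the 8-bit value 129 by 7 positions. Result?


Rotate 0b10000001 left by 7 (8-bit) = 0b11000000 = 192

192


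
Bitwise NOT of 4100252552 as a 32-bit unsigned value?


~0b11110100011001001110001110001000 = 0b1011100110110001110001110111 = 194714743 (32-bit unsigned)

194714743


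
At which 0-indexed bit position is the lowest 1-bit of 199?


0b11000111. Lowest set bit at position 0

0


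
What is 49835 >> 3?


0b1100001010101011 >> 3 = 0b1100001010101 = 6229

6229


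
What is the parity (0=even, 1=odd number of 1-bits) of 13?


0b1101 has 3 ones => parity 1

1


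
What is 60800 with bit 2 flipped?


60800 ^ (1 << 2) = 60800 ^ 4 = 60804

60804


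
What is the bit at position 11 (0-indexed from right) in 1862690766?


0b1101111000001100110011111001110, position 11 = 0

0


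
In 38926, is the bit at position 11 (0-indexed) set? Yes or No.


0b1001100000001110, bit 11 = 1. Yes

Yes


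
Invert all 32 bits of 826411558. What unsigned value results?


826411558 ^ 4294967295 = 3468555737

3468555737


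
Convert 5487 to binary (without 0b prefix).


5487 = 1010101101111 in binary

1010101101111


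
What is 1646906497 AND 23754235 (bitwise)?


0b1100010001010011100110010000001 & 0b1011010100111010111111011 = 0b1010000100010010000001 = 2638977

2638977


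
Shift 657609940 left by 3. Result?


0b100111001100100101010011010100 << 3 = 0b100111001100100101010011010100000 = 5260879520

5260879520


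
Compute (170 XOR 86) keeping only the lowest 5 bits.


Step 1: 170 ^ 86 = 252
Step 2: 252 & 31 = 28

28


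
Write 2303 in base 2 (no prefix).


2303 = 100011111111 in binary

100011111111


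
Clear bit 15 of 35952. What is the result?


35952 & ~(1 << 15) = 3184

3184


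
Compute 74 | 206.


0b1001010 | 0b11001110 = 0b11001110 = 206

206


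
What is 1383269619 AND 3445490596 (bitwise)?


0b1010010011100110000010011110011 & 0b11001101010111100000001110100100 = 0b1000000010100100000000010100000 = 1079115936

1079115936


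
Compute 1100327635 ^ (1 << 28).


1100327635 ^ (1 << 28) = 1100327635 ^ 268435456 = 1368763091

1368763091


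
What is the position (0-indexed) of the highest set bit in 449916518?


0b11010110100010010111001100110. Highest set bit at position 28

28


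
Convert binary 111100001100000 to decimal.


111100001100000 in decimal = 30816

30816


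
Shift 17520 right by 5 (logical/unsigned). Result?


0b100010001110000 >> 5 = 0b1000100011 = 547

547


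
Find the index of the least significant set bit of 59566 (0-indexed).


0b1110100010101110. Lowest set bit at position 1

1


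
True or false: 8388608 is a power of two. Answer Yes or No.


0b100000000000000000000000. Only one bit set => Yes

Yes


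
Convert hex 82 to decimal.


82 hex = 130 decimal

130


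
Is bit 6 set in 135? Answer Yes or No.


0b10000111, bit 6 = 0. No

No


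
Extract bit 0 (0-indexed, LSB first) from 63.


0b111111, position 0 = 1

1


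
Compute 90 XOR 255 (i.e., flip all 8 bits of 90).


90 ^ 255 = 165

165


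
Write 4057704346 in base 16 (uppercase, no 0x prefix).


4057704346 = F1DBA79A hex

F1DBA79A


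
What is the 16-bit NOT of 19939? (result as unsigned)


~0b100110111100011 = 0b1011001000011100 = 45596 (16-bit unsigned)

45596


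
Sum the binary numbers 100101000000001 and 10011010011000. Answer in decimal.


100101000000001 + 10011010011000 = 111000010011001 = 28825

28825


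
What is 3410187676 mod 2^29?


3410187676 & 536870911 = 188962204

188962204


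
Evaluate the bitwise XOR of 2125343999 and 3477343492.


0b1111110101011100010110011111111 ^ 0b11001111010001000000110100000100 = 0b10110001111010100010000111111011 = 2984911355

2984911355


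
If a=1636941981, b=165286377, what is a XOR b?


1636941981 ^ 165286377 = 1749799284

1749799284


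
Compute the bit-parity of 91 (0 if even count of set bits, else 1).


0b1011011 has 5 ones => parity 1

1


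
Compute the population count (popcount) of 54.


0b110110 has 4 set bits

4


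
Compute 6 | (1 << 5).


6 | (1 << 5) = 6 | 32 = 38

38


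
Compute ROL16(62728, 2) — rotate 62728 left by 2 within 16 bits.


Rotate 0b1111010100001000 left by 2 (16-bit) = 0b1101010000100011 = 54307

54307


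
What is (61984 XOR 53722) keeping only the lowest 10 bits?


Step 1: 61984 ^ 53722 = 9210
Step 2: 9210 & 1023 = 1018

1018


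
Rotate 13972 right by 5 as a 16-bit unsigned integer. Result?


Rotate 0b11011010010100 right by 5 (16-bit) = 0b1010000110110100 = 41396

41396


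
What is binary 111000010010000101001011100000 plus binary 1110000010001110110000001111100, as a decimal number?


111000010010000101001011100000 + 1110000010001110110000001111100 = 10101000100011111011001101011100 = 2827989852

2827989852


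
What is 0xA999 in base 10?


A999 hex = 43417 decimal

43417


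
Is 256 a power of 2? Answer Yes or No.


0b100000000. Only one bit set => Yes

Yes


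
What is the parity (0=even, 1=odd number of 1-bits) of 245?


0b11110101 has 6 ones => parity 0

0


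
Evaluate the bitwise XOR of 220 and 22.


0b11011100 ^ 0b10110 = 0b11001010 = 202

202


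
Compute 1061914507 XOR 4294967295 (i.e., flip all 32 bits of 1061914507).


1061914507 ^ 4294967295 = 3233052788

3233052788


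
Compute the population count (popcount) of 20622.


0b101000010001110 has 6 set bits

6


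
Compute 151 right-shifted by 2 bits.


0b10010111 >> 2 = 0b100101 = 37

37


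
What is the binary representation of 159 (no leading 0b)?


159 = 10011111 in binary

10011111


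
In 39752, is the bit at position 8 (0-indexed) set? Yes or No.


0b1001101101001000, bit 8 = 1. Yes

Yes


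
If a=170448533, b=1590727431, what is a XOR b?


170448533 ^ 1590727431 = 1425556882

1425556882


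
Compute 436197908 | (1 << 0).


436197908 | (1 << 0) = 436197908 | 1 = 436197909

436197909


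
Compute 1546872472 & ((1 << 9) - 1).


1546872472 & 511 = 152

152


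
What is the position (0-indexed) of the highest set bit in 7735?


0b1111000110111. Highest set bit at position 12

12


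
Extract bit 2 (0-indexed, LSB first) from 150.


0b10010110, position 2 = 1

1


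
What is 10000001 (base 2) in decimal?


10000001 in decimal = 129

129


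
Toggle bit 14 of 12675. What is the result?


12675 ^ (1 << 14) = 12675 ^ 16384 = 29059

29059


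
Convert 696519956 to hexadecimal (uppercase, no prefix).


696519956 = 29840D14 hex

29840D14


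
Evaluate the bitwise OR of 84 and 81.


0b1010100 | 0b1010001 = 0b1010101 = 85

85


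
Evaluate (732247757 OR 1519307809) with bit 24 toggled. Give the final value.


Step 1: 732247757 | 1519307809 = 2075131629
Step 2: 2075131629 ^ (1 << 24) = 2075131629 ^ 16777216 = 2058354413

2058354413


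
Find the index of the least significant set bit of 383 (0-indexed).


0b101111111. Lowest set bit at position 0

0


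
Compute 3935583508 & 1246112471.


0b11101010100101000011110100010100 & 0b1001010010001100010101011010111 = 0b1001010000001000010100000010100 = 1241786388

1241786388


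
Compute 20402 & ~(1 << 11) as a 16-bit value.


20402 & ~(1 << 11) = 18354

18354


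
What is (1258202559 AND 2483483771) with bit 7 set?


Step 1: 1258202559 & 2483483771 = 435259
Step 2: 435259 | (1 << 7) = 435259 | 128 = 435387

435387


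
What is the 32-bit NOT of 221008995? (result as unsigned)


~0b1101001011000101010001100011 = 0b11110010110100111010101110011100 = 4073958300 (32-bit unsigned)

4073958300


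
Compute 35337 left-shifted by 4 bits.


0b1000101000001001 << 4 = 0b10001010000010010000 = 565392

565392


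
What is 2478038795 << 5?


0b10010011101100111101111100001011 << 5 = 0b1001001110110011110111110000101100000 = 79297241440

79297241440


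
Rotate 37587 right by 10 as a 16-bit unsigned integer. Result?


Rotate 0b1001001011010011 right by 10 (16-bit) = 0b1011010011100100 = 46308

46308


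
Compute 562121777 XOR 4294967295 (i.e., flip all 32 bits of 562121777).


562121777 ^ 4294967295 = 3732845518

3732845518


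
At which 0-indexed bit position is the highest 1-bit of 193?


0b11000001. Highest set bit at position 7

7


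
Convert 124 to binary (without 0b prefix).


124 = 1111100 in binary

1111100


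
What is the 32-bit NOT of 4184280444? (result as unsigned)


~0b11111001011001110000110101111100 = 0b110100110001111001010000011 = 110686851 (32-bit unsigned)

110686851


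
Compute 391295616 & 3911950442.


0b10111010100101011001010000000 & 0b11101001001010111010000001101010 = 0b1000000101010000000000000 = 16949248

16949248


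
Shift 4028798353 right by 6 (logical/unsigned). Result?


0b11110000001000101001010110010001 >> 6 = 0b11110000001000101001010110 = 62949974

62949974


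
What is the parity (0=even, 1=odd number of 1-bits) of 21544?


0b101010000101000 has 5 ones => parity 1

1


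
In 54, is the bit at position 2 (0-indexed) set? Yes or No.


0b110110, bit 2 = 1. Yes

Yes


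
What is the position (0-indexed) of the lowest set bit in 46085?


0b1011010000000101. Lowest set bit at position 0

0


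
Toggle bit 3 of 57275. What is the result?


57275 ^ (1 << 3) = 57275 ^ 8 = 57267

57267


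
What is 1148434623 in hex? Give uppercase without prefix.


1148434623 = 4473B8BF hex

4473B8BF


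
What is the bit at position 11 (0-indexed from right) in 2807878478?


0b10100111010111001101001101001110, position 11 = 0

0


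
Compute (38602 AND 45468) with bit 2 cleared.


Step 1: 38602 & 45468 = 37000
Step 2: 37000 & ~(1 << 2) = 37000

37000


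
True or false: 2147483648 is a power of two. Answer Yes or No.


0b10000000000000000000000000000000. Only one bit set => Yes

Yes


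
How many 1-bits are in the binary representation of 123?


0b1111011 has 6 set bits

6


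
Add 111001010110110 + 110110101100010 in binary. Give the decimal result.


111001010110110 + 110110101100010 = 1110000000011000 = 57368

57368


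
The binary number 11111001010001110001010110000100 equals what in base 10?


11111001010001110001010110000100 in decimal = 4182185348

4182185348


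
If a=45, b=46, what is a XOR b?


45 ^ 46 = 3

3


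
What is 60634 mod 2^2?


60634 & 3 = 2

2


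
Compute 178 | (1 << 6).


178 | (1 << 6) = 178 | 64 = 242

242


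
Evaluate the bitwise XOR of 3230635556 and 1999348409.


0b11000000100011111001011000100100 ^ 0b1110111001010111010001010111001 = 0b10110111101001000011010010011101 = 3080991901

3080991901


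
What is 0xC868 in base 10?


C868 hex = 51304 decimal

51304


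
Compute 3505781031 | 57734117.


0b11010000111101011111100100100111 | 0b11011100001111001111100101 = 0b11010011111101011111101111100111 = 3556113383

3556113383


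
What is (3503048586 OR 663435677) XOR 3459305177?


Step 1: 3503048586 | 663435677 = 4157570975
Step 2: 4157570975 ^ 3459305177 = 973058374

973058374


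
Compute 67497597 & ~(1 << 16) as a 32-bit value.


67497597 & ~(1 << 16) = 67432061

67432061


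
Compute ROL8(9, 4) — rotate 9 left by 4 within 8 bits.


Rotate 0b1001 left by 4 (8-bit) = 0b10010000 = 144

144


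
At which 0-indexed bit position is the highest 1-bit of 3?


0b11. Highest set bit at position 1

1


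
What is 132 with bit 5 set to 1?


132 | (1 << 5) = 132 | 32 = 164

164


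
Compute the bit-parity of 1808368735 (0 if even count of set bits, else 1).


0b1101011110010011000010001011111 has 17 ones => parity 1

1


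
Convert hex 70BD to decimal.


70BD hex = 28861 decimal

28861


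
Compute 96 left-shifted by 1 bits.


0b1100000 << 1 = 0b11000000 = 192

192


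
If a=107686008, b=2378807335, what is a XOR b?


107686008 ^ 2378807335 = 2342686815

2342686815


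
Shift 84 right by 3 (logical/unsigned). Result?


0b1010100 >> 3 = 0b1010 = 10

10


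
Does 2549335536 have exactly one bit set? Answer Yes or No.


0b10010111111100111100010111110000. Multiple bits set => No

No


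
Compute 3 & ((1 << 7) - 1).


3 & 127 = 3

3


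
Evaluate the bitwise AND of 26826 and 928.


0b110100011001010 & 0b1110100000 = 0b10000000 = 128

128


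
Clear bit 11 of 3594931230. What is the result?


3594931230 & ~(1 << 11) = 3594929182

3594929182


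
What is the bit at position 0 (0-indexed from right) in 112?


0b1110000, position 0 = 0

0


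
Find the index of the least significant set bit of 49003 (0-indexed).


0b1011111101101011. Lowest set bit at position 0

0


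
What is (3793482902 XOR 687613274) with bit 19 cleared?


Step 1: 3793482902 ^ 687613274 = 3404190156
Step 2: 3404190156 & ~(1 << 19) = 3404190156

3404190156


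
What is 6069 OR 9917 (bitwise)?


0b1011110110101 | 0b10011010111101 = 0b11011110111101 = 14269

14269


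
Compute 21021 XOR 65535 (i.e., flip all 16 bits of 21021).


21021 ^ 65535 = 44514

44514


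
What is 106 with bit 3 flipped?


106 ^ (1 << 3) = 106 ^ 8 = 98

98


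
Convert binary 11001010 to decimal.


11001010 in decimal = 202

202


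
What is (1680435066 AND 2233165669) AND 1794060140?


Step 1: 1680435066 & 2233165669 = 67725152
Step 2: 67725152 & 1794060140 = 599904

599904


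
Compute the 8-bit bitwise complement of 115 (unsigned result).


~0b1110011 = 0b10001100 = 140 (8-bit unsigned)

140


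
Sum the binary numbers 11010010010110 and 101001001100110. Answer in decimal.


11010010010110 + 101001001100110 = 1000011011111100 = 34556

34556


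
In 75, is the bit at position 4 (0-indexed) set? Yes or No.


0b1001011, bit 4 = 0. No

No


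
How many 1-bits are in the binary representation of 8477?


0b10000100011101 has 6 set bits

6


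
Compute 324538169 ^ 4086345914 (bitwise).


0b10011010110000000111100111001 ^ 0b11110011100100001011000010111010 = 0b11100000110010001011111110000011 = 3771252611

3771252611


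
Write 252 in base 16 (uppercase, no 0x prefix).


252 = FC hex

FC


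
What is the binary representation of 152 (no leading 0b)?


152 = 10011000 in binary

10011000


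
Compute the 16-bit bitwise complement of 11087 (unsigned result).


~0b10101101001111 = 0b1101010010110000 = 54448 (16-bit unsigned)

54448


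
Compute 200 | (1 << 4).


200 | (1 << 4) = 200 | 16 = 216

216


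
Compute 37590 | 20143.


0b1001001011010110 | 0b100111010101111 = 0b1101111011111111 = 57087

57087


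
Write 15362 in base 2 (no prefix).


15362 = 11110000000010 in binary

11110000000010


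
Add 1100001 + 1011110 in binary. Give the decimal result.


1100001 + 1011110 = 10111111 = 191

191


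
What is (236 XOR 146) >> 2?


Step 1: 236 ^ 146 = 126
Step 2: 126 >> 2 = 31

31


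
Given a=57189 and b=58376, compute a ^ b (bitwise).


57189 ^ 58376 = 15213

15213


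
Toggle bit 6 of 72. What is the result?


72 ^ (1 << 6) = 72 ^ 64 = 8

8


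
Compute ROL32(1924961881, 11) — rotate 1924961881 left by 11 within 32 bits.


Rotate 0b1110010101111001001011001011001 left by 11 (32-bit) = 0b11100100101100101100101110010101 = 3836922773

3836922773


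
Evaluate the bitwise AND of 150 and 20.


0b10010110 & 0b10100 = 0b10100 = 20

20


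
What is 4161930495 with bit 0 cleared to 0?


4161930495 & ~(1 << 0) = 4161930494

4161930494


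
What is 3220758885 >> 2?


0b10111111111110001110000101100101 >> 2 = 0b101111111111100011100001011001 = 805189721

805189721


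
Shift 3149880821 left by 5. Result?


0b10111011101111110101110111110101 << 5 = 0b1011101110111111010111011111010100000 = 100796186272

100796186272


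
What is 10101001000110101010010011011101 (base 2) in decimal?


10101001000110101010010011011101 in decimal = 2837095645

2837095645


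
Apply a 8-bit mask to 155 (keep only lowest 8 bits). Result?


155 & 255 = 155

155


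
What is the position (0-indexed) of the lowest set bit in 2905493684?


0b10101101001011100101000010110100. Lowest set bit at position 2

2


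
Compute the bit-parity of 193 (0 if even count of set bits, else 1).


0b11000001 has 3 ones => parity 1

1


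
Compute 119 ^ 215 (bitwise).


0b1110111 ^ 0b11010111 = 0b10100000 = 160

160


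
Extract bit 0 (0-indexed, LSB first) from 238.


0b11101110, position 0 = 0

0


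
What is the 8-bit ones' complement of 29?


29 ^ 255 = 226

226


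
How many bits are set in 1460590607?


0b1010111000011101101100000001111 has 16 set bits

16


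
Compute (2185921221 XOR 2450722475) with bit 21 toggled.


Step 1: 2185921221 ^ 2450722475 = 274304110
Step 2: 274304110 ^ (1 << 21) = 274304110 ^ 2097152 = 276401262

276401262


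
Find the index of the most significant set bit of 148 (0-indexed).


0b10010100. Highest set bit at position 7

7


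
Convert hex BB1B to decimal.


BB1B hex = 47899 decimal

47899


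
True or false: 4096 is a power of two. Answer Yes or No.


0b1000000000000. Only one bit set => Yes

Yes


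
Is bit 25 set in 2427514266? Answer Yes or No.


0b10010000101100001110110110011010, bit 25 = 0. No

No


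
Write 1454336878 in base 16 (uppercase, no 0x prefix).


1454336878 = 56AF6B6E hex

56AF6B6E


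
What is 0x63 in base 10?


63 hex = 99 decimal

99


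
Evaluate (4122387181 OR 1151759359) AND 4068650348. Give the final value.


Step 1: 4122387181 | 1151759359 = 4122407935
Step 2: 4122407935 & 4068650348 = 4035092844

4035092844


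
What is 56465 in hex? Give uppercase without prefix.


56465 = DC91 hex

DC91


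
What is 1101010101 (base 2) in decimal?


1101010101 in decimal = 853

853


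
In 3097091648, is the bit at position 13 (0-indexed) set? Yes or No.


0b10111000100110011101111001000000, bit 13 = 0. No

No


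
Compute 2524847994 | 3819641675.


0b10010110011111100001111101111010 | 0b11100011101010110001101101001011 = 0b11110111111111110001111101111011 = 4160692091

4160692091


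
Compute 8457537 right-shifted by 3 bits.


0b100000010000110101000001 >> 3 = 0b100000010000110101000 = 1057192

1057192


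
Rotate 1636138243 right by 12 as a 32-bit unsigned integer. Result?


Rotate 0b1100001100001010111110100000011 right by 12 (32-bit) = 0b11010000001101100001100001010111 = 3493206103

3493206103


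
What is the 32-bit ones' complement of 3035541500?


3035541500 ^ 4294967295 = 1259425795

1259425795


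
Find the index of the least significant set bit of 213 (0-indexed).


0b11010101. Lowest set bit at position 0

0


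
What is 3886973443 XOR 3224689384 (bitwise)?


0b11100111101011101000001000000011 ^ 0b11000000001101001101101011101000 = 0b100111100110100101100011101011 = 664426731

664426731


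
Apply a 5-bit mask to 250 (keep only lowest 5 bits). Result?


250 & 31 = 26

26


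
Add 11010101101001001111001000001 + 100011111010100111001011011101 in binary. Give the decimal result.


11010101101001001111001000001 + 100011111010100111001011011101 = 111110100111110001000100011110 = 1050611998

1050611998


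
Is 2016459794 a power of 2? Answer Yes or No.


0b1111000001100001011110000010010. Multiple bits set => No

No


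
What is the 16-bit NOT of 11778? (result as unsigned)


~0b10111000000010 = 0b1101000111111101 = 53757 (16-bit unsigned)

53757


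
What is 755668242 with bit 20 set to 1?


755668242 | (1 << 20) = 755668242 | 1048576 = 756716818

756716818


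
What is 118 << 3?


0b1110110 << 3 = 0b1110110000 = 944

944


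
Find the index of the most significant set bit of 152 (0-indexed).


0b10011000. Highest set bit at position 7

7


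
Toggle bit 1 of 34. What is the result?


34 ^ (1 << 1) = 34 ^ 2 = 32

32


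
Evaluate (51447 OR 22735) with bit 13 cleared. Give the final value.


Step 1: 51447 | 22735 = 55551
Step 2: 55551 & ~(1 << 13) = 55551

55551


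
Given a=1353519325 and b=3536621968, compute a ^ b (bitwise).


1353519325 ^ 3536621968 = 2187428173

2187428173


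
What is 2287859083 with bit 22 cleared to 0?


2287859083 & ~(1 << 22) = 2283664779

2283664779


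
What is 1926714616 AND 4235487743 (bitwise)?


0b1110010110101110101010011111000 & 0b11111100011101000110100111111111 = 0b1110000010101000100000011111000 = 1884569848

1884569848


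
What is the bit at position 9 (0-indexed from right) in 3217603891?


0b10111111110010001011110100110011, position 9 = 0

0


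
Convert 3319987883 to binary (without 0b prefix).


3319987883 = 11000101111000101111111010101011 in binary

11000101111000101111111010101011


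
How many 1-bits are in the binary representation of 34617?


0b1000011100111001 has 8 set bits

8


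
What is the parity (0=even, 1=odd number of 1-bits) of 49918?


0b1100001011111110 has 10 ones => parity 0

0


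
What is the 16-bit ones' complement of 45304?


45304 ^ 65535 = 20231

20231


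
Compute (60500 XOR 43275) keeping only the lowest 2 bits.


Step 1: 60500 ^ 43275 = 17759
Step 2: 17759 & 3 = 3

3


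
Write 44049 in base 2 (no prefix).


44049 = 1010110000010001 in binary

1010110000010001


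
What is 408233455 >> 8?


0b11000010101010010010111101111 >> 8 = 0b110000101010100100101 = 1594661

1594661


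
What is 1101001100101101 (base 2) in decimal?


1101001100101101 in decimal = 54061

54061


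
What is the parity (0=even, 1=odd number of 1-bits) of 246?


0b11110110 has 6 ones => parity 0

0


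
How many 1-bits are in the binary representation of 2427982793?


0b10010000101110000001001111001001 has 13 set bits

13


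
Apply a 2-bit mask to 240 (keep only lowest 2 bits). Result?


240 & 3 = 0

0


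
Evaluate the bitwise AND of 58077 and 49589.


0b1110001011011101 & 0b1100000110110101 = 0b1100000010010101 = 49301

49301


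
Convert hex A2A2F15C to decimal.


A2A2F15C hex = 2728587612 decimal

2728587612


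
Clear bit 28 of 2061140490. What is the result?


2061140490 & ~(1 << 28) = 1792705034

1792705034


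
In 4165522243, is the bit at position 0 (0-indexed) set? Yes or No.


0b11111000010010001101001101000011, bit 0 = 1. Yes

Yes


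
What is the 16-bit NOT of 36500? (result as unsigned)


~0b1000111010010100 = 0b111000101101011 = 29035 (16-bit unsigned)

29035


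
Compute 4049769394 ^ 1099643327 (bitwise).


0b11110001011000101001001110110010 ^ 0b1000001100010110011100110111111 = 0b10110000111010011010101000001101 = 2968103437

2968103437


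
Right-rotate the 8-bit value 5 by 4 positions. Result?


Rotate 0b101 right by 4 (8-bit) = 0b1010000 = 80

80


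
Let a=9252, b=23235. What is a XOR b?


9252 ^ 23235 = 32487

32487


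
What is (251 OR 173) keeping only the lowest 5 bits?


Step 1: 251 | 173 = 255
Step 2: 255 & 31 = 31

31


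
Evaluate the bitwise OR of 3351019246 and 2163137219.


0b11000111101111000111111011101110 | 0b10000000111011101101101011000011 = 0b11000111111111101111111011101111 = 3355377391

3355377391


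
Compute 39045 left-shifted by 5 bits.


0b1001100010000101 << 5 = 0b100110001000010100000 = 1249440

1249440


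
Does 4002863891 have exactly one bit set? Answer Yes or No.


0b11101110100101101101101100010011. Multiple bits set => No

No


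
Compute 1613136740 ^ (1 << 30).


1613136740 ^ (1 << 30) = 1613136740 ^ 1073741824 = 539394916

539394916


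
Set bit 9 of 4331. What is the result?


4331 | (1 << 9) = 4331 | 512 = 4843

4843


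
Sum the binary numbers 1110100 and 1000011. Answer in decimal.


1110100 + 1000011 = 10110111 = 183

183


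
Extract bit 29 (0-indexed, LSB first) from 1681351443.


0b1100100001101110110001100010011, position 29 = 1

1


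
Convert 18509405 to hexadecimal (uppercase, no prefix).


18509405 = 11A6E5D hex

11A6E5D


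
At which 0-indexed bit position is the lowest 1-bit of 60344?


0b1110101110111000. Lowest set bit at position 3

3


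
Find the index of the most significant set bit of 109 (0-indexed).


0b1101101. Highest set bit at position 6

6


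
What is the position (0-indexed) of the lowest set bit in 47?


0b101111. Lowest set bit at position 0

0


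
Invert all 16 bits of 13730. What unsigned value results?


13730 ^ 65535 = 51805

51805


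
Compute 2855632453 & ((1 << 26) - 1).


2855632453 & 67108863 = 37060165

37060165


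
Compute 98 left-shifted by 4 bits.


0b1100010 << 4 = 0b11000100000 = 1568

1568


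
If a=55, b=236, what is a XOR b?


55 ^ 236 = 219

219


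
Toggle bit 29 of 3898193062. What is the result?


3898193062 ^ (1 << 29) = 3898193062 ^ 536870912 = 3361322150

3361322150


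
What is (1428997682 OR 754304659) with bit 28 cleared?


Step 1: 1428997682 | 754304659 = 2113783475
Step 2: 2113783475 & ~(1 << 28) = 1845348019

1845348019


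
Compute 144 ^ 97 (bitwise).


0b10010000 ^ 0b1100001 = 0b11110001 = 241

241


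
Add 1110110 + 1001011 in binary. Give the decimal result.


1110110 + 1001011 = 11000001 = 193

193


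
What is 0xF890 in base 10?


F890 hex = 63632 decimal

63632


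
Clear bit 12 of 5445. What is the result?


5445 & ~(1 << 12) = 1349

1349


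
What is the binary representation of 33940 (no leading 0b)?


33940 = 1000010010010100 in binary

1000010010010100


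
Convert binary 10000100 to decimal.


10000100 in decimal = 132

132


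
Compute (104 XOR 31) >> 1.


Step 1: 104 ^ 31 = 119
Step 2: 119 >> 1 = 59

59


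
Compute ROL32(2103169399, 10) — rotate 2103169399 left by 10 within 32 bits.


Rotate 0b1111101010110111101000101110111 left by 10 (32-bit) = 0b1101111010001011101110111110101 = 1866849781

1866849781


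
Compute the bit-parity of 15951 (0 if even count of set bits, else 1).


0b11111001001111 has 10 ones => parity 0

0


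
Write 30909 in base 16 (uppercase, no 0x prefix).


30909 = 78BD hex

78BD


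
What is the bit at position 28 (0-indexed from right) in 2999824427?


0b10110010110011011011000000101011, position 28 = 1

1


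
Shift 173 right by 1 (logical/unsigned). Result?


0b10101101 >> 1 = 0b1010110 = 86

86


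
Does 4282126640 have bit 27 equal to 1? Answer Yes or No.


0b11111111001111000001000100110000, bit 27 = 1. Yes

Yes


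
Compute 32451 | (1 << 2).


32451 | (1 << 2) = 32451 | 4 = 32455

32455


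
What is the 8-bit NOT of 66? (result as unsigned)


~0b1000010 = 0b10111101 = 189 (8-bit unsigned)

189


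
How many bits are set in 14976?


0b11101010000000 has 5 set bits

5


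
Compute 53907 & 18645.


0b1101001010010011 & 0b100100011010101 = 0b100000010010001 = 16529

16529


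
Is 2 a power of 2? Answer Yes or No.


0b10. Only one bit set => Yes

Yes


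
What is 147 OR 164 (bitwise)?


0b10010011 | 0b10100100 = 0b10110111 = 183

183


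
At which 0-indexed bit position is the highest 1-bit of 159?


0b10011111. Highest set bit at position 7

7


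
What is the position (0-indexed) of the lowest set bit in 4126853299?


0b11110101111110101100100010110011. Lowest set bit at position 0

0


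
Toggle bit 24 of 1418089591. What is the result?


1418089591 ^ (1 << 24) = 1418089591 ^ 16777216 = 1434866807

1434866807


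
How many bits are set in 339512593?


0b10100001111001000110100010001 has 12 set bits

12


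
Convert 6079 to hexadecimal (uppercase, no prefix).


6079 = 17BF hex

17BF


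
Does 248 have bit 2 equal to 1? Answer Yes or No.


0b11111000, bit 2 = 0. No

No


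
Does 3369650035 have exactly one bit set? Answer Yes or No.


0b11001000110110001100011101110011. Multiple bits set => No

No


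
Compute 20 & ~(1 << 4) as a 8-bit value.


20 & ~(1 << 4) = 4

4


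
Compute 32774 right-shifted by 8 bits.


0b1000000000000110 >> 8 = 0b10000000 = 128

128


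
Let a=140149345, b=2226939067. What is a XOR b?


140149345 ^ 2226939067 = 2363942618

2363942618


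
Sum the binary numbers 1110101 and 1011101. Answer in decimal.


1110101 + 1011101 = 11010010 = 210

210


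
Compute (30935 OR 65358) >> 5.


Step 1: 30935 | 65358 = 65503
Step 2: 65503 >> 5 = 2046

2046


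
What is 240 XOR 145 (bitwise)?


0b11110000 ^ 0b10010001 = 0b1100001 = 97

97


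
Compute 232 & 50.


0b11101000 & 0b110010 = 0b100000 = 32

32


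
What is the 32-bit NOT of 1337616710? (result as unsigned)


~0b1001111101110100110100101000110 = 0b10110000010001011001011010111001 = 2957350585 (32-bit unsigned)

2957350585


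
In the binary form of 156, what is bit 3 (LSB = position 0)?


0b10011100, position 3 = 1

1


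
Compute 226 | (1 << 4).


226 | (1 << 4) = 226 | 16 = 242

242


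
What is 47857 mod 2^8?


47857 & 255 = 241

241


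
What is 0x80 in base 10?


80 hex = 128 decimal

128


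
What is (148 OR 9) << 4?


Step 1: 148 | 9 = 157
Step 2: 157 << 4 = 2512

2512


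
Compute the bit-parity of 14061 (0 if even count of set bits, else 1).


0b11011011101101 has 10 ones => parity 0

0


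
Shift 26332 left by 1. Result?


0b110011011011100 << 1 = 0b1100110110111000 = 52664

52664


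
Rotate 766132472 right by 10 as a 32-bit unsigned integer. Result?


Rotate 0b101101101010100100000011111000 right by 10 (32-bit) = 0b111110000010110110101010010000 = 1040935568

1040935568


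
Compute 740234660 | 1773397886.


0b101100000111110001010110100100 | 0b1101001101100111110011101111110 = 0b1101101101111111111011111111110 = 1841297406

1841297406


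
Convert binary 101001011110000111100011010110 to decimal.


101001011110000111100011010110 in decimal = 695761110

695761110


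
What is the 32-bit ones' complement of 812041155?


812041155 ^ 4294967295 = 3482926140

3482926140


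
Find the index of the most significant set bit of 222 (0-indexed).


0b11011110. Highest set bit at position 7

7


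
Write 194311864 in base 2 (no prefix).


194311864 = 1011100101001111011010111000 in binary

1011100101001111011010111000


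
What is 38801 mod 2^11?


38801 & 2047 = 1937

1937


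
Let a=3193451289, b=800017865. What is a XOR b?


3193451289 ^ 800017865 = 2448916176

2448916176


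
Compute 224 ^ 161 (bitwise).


0b11100000 ^ 0b10100001 = 0b1000001 = 65

65


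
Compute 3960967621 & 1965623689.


0b11101100000101111001000111000101 & 0b1110101001010010000100110001001 = 0b1100100000000010000000110000001 = 1677787521

1677787521


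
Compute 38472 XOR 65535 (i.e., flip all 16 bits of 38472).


38472 ^ 65535 = 27063

27063


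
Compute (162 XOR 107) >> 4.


Step 1: 162 ^ 107 = 201
Step 2: 201 >> 4 = 12

12


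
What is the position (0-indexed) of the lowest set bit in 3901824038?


0b11101000100100010001110000100110. Lowest set bit at position 1

1


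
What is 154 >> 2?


0b10011010 >> 2 = 0b100110 = 38

38


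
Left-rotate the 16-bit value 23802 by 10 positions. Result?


Rotate 0b101110011111010 left by 10 (16-bit) = 0b1110100101110011 = 59763

59763


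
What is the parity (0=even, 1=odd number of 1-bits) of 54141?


0b1101001101111101 has 11 ones => parity 1

1


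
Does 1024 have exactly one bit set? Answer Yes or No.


0b10000000000. Only one bit set => Yes

Yes


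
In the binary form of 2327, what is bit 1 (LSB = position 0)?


0b100100010111, position 1 = 1

1


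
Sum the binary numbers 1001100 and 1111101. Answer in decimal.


1001100 + 1111101 = 11001001 = 201

201


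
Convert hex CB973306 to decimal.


CB973306 hex = 3415683846 decimal

3415683846


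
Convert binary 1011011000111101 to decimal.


1011011000111101 in decimal = 46653

46653


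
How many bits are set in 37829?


0b1001001111000101 has 8 set bits

8


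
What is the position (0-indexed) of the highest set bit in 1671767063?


0b1100011101001010010010000010111. Highest set bit at position 30

30


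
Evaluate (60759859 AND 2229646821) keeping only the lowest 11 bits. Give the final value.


Step 1: 60759859 & 2229646821 = 8721697
Step 2: 8721697 & 2047 = 1313

1313


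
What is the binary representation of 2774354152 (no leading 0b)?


2774354152 = 10100101010111010100100011101000 in binary

10100101010111010100100011101000


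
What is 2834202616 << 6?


0b10101000111011100111111111111000 << 6 = 0b10101000111011100111111111111000000000 = 181388967424

181388967424


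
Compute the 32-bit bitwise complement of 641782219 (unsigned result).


~0b100110010000001101000111001011 = 0b11011001101111110010111000110100 = 3653185076 (32-bit unsigned)

3653185076
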